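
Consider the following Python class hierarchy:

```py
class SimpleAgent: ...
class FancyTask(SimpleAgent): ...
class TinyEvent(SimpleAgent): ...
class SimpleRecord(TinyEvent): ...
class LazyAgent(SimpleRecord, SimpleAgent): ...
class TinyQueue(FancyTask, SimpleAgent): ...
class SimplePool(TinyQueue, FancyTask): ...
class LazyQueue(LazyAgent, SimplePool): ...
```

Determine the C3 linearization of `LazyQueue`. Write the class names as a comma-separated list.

L[LazyQueue] = LazyQueue + merge(L[LazyAgent], L[SimplePool], [LazyAgent SimplePool])
  take LazyAgent:  [LazyAgent SimpleRecord TinyEvent SimpleAgent object] + [SimplePool TinyQueue FancyTask SimpleAgent object] + [LazyAgent SimplePool]
  take SimpleRecord:  [SimpleRecord TinyEvent SimpleAgent object] + [SimplePool TinyQueue FancyTask SimpleAgent object] + [SimplePool]
  take TinyEvent:  [TinyEvent SimpleAgent object] + [SimplePool TinyQueue FancyTask SimpleAgent object] + [SimplePool]
  take SimplePool:  [SimpleAgent object] + [SimplePool TinyQueue FancyTask SimpleAgent object] + [SimplePool]
  take TinyQueue:  [SimpleAgent object] + [TinyQueue FancyTask SimpleAgent object]
  take FancyTask:  [SimpleAgent object] + [FancyTask SimpleAgent object]
  take SimpleAgent:  [SimpleAgent object] + [SimpleAgent object]
  take object:  [object] + [object]

LazyQueue, LazyAgent, SimpleRecord, TinyEvent, SimplePool, TinyQueue, FancyTask, SimpleAgent, object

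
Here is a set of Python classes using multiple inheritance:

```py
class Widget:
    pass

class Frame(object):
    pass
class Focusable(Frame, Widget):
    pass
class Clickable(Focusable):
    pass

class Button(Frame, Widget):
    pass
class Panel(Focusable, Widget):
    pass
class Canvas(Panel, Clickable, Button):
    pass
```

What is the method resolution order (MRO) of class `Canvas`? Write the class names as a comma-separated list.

L[Canvas] = Canvas + merge(L[Panel], L[Clickable], L[Button], [Panel Clickable Button])
  take Panel:  [Panel Focusable Frame Widget object] + [Clickable Focusable Frame Widget object] + [Button Frame Widget object] + [Panel Clickable Button]
  take Clickable:  [Focusable Frame Widget object] + [Clickable Focusable Frame Widget object] + [Button Frame Widget object] + [Clickable Button]
  take Focusable:  [Focusable Frame Widget object] + [Focusable Frame Widget object] + [Button Frame Widget object] + [Button]
  take Button:  [Frame Widget object] + [Frame Widget object] + [Button Frame Widget object] + [Button]
  take Frame:  [Frame Widget object] + [Frame Widget object] + [Frame Widget object]
  take Widget:  [Widget object] + [Widget object] + [Widget object]
  take object:  [object] + [object] + [object]

Canvas, Panel, Clickable, Focusable, Button, Frame, Widget, object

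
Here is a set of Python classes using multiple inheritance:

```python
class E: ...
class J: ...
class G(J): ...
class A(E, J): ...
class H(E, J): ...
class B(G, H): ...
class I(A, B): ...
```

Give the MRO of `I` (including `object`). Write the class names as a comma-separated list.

I, A, B, G, H, E, J, object

L[I] = I + merge(L[A], L[B], [A B])
  take A:  [A E J object] + [B G H E J object] + [A B]
  take B:  [E J object] + [B G H E J object] + [B]
  take G:  [E J object] + [G H E J object]
  take H:  [E J object] + [H E J object]
  take E:  [E J object] + [E J object]
  take J:  [J object] + [J object]
  take object:  [object] + [object]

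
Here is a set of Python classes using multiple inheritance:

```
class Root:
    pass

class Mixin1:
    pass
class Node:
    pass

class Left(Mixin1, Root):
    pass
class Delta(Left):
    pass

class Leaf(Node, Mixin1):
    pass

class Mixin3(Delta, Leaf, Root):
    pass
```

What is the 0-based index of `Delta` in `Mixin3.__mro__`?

1

L[Mixin3] = Mixin3 + merge(L[Delta], L[Leaf], L[Root], [Delta Leaf Root])
  take Delta:  [Delta Left Mixin1 Root object] + [Leaf Node Mixin1 object] + [Root object] + [Delta Leaf Root]
  take Left:  [Left Mixin1 Root object] + [Leaf Node Mixin1 object] + [Root object] + [Leaf Root]
  take Leaf:  [Mixin1 Root object] + [Leaf Node Mixin1 object] + [Root object] + [Leaf Root]
  take Node:  [Mixin1 Root object] + [Node Mixin1 object] + [Root object] + [Root]
  take Mixin1:  [Mixin1 Root object] + [Mixin1 object] + [Root object] + [Root]
  take Root:  [Root object] + [object] + [Root object] + [Root]
  take object:  [object] + [object] + [object]
MRO: Mixin3 Delta Left Leaf Node Mixin1 Root object
Delta sits at index 1.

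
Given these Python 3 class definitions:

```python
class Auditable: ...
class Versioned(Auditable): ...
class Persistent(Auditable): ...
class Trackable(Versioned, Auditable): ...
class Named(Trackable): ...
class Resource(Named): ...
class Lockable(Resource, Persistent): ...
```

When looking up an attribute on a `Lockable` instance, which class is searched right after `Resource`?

L[Lockable] = Lockable + merge(L[Resource], L[Persistent], [Resource Persistent])
  take Resource:  [Resource Named Trackable Versioned Auditable object] + [Persistent Auditable object] + [Resource Persistent]
  take Named:  [Named Trackable Versioned Auditable object] + [Persistent Auditable object] + [Persistent]
  take Trackable:  [Trackable Versioned Auditable object] + [Persistent Auditable object] + [Persistent]
  take Versioned:  [Versioned Auditable object] + [Persistent Auditable object] + [Persistent]
  take Persistent:  [Auditable object] + [Persistent Auditable object] + [Persistent]
  take Auditable:  [Auditable object] + [Auditable object]
  take object:  [object] + [object]
MRO: Lockable Resource Named Trackable Versioned Persistent Auditable object
Resource is at position 1; next is Named.

Named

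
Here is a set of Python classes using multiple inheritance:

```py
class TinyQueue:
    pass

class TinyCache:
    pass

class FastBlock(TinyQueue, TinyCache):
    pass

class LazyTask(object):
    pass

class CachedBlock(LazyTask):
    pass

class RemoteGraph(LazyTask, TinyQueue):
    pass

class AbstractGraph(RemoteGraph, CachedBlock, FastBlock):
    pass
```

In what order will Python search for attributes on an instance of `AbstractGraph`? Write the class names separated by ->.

AbstractGraph -> RemoteGraph -> CachedBlock -> LazyTask -> FastBlock -> TinyQueue -> TinyCache -> object

L[AbstractGraph] = AbstractGraph + merge(L[RemoteGraph], L[CachedBlock], L[FastBlock], [RemoteGraph CachedBlock FastBlock])
  take RemoteGraph:  [RemoteGraph LazyTask TinyQueue object] + [CachedBlock LazyTask object] + [FastBlock TinyQueue TinyCache object] + [RemoteGraph CachedBlock FastBlock]
  take CachedBlock:  [LazyTask TinyQueue object] + [CachedBlock LazyTask object] + [FastBlock TinyQueue TinyCache object] + [CachedBlock FastBlock]
  take LazyTask:  [LazyTask TinyQueue object] + [LazyTask object] + [FastBlock TinyQueue TinyCache object] + [FastBlock]
  take FastBlock:  [TinyQueue object] + [object] + [FastBlock TinyQueue TinyCache object] + [FastBlock]
  take TinyQueue:  [TinyQueue object] + [object] + [TinyQueue TinyCache object]
  take TinyCache:  [object] + [object] + [TinyCache object]
  take object:  [object] + [object] + [object]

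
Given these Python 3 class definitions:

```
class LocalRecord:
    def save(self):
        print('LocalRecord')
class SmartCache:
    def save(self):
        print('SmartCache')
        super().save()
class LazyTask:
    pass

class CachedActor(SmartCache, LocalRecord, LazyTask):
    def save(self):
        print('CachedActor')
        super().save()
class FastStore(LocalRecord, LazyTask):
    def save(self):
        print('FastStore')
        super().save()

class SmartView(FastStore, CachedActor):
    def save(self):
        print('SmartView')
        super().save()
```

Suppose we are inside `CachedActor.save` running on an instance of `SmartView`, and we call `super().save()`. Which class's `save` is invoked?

L[SmartView] = SmartView + merge(L[FastStore], L[CachedActor], [FastStore CachedActor])
  take FastStore:  [FastStore LocalRecord LazyTask object] + [CachedActor SmartCache LocalRecord LazyTask object] + [FastStore CachedActor]
  take CachedActor:  [LocalRecord LazyTask object] + [CachedActor SmartCache LocalRecord LazyTask object] + [CachedActor]
  take SmartCache:  [LocalRecord LazyTask object] + [SmartCache LocalRecord LazyTask object]
  take LocalRecord:  [LocalRecord LazyTask object] + [LocalRecord LazyTask object]
  take LazyTask:  [LazyTask object] + [LazyTask object]
  take object:  [object] + [object]
MRO: SmartView FastStore CachedActor SmartCache LocalRecord LazyTask object
super() in CachedActor.save on a SmartView instance goes to the class after CachedActor in SmartView's MRO: SmartCache.

SmartCache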